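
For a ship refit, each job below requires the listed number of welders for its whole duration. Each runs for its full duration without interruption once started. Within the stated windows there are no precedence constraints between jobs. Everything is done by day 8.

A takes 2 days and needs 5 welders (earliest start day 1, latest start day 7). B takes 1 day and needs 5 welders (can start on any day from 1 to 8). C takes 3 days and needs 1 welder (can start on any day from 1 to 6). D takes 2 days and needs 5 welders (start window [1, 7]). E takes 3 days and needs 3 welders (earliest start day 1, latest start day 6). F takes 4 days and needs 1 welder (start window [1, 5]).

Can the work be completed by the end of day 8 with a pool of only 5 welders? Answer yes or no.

no

Total welder-days = 41; over 8 days the average is 41/8 > 5, so some day must exceed 5.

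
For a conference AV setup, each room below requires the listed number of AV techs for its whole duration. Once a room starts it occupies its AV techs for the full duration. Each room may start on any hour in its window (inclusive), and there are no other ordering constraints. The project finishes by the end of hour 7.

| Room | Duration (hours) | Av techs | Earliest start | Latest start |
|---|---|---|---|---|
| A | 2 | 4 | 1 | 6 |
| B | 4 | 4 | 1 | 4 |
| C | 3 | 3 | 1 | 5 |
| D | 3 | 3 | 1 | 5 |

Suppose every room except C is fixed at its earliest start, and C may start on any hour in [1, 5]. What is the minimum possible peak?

C@1: h1:14  h2:14  h3:10  h4:4  h5:0  h6:0  h7:0 → peak 14
C@2: h1:11  h2:14  h3:10  h4:7  h5:0  h6:0  h7:0 → peak 14
C@3: h1:11  h2:11  h3:10  h4:7  h5:3  h6:0  h7:0 → peak 11
C@4: h1:11  h2:11  h3:7  h4:7  h5:3  h6:3  h7:0 → peak 11
C@5: h1:11  h2:11  h3:7  h4:4  h5:3  h6:3  h7:3 → peak 11
Best is C@3, peak 11.

11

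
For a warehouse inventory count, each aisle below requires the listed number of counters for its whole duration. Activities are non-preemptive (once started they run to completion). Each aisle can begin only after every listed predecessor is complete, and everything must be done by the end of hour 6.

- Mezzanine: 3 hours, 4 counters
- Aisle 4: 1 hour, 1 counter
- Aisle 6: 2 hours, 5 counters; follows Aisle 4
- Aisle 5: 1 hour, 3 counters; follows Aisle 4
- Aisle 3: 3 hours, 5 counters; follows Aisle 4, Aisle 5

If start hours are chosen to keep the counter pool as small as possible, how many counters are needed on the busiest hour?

9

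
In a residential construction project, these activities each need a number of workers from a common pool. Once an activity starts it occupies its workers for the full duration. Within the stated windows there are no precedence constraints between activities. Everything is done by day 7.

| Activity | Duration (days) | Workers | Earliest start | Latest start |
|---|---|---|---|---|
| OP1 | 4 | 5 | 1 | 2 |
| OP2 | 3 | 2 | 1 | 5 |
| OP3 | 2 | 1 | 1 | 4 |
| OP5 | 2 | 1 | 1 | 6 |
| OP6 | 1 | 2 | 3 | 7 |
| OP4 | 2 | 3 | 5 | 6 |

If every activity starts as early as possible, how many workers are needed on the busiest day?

Early-start schedule: OP1@1, OP2@1, OP3@1, OP5@1, OP6@3, OP4@5.
Load per day: day 1: 9, day 2: 9, day 3: 9, day 4: 5, day 5: 3, day 6: 3, day 7: 0.
Peak is 9.

9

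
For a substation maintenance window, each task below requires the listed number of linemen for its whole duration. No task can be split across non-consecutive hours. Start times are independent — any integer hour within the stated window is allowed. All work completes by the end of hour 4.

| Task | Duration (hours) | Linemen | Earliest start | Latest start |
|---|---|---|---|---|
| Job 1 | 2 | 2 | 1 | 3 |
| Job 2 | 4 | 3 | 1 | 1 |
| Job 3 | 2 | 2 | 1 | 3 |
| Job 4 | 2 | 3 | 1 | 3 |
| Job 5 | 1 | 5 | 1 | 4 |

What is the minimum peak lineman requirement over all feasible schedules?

10

Early-start (Job 1@1, Job 2@1, Job 3@1, Job 4@1, Job 5@1) gives peak 15: h1:15  h2:10  h3:3  h4:3.
Shift Job 5→3.
Schedule Job 1@1, Job 2@1, Job 3@1, Job 4@1, Job 5@3: h1:10  h2:10  h3:8  h4:3 — peak 10.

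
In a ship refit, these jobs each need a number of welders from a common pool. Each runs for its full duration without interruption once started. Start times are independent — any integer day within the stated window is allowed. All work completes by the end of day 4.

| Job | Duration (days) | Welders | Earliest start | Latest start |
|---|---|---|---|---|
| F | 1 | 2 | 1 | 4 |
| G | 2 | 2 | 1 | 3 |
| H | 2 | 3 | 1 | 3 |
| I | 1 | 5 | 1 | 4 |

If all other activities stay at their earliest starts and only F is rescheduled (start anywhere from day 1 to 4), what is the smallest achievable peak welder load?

10

F@1: d1:12  d2:5  d3:0  d4:0 → peak 12
F@2: d1:10  d2:7  d3:0  d4:0 → peak 10
F@3: d1:10  d2:5  d3:2  d4:0 → peak 10
F@4: d1:10  d2:5  d3:0  d4:2 → peak 10
Best is F@2, peak 10.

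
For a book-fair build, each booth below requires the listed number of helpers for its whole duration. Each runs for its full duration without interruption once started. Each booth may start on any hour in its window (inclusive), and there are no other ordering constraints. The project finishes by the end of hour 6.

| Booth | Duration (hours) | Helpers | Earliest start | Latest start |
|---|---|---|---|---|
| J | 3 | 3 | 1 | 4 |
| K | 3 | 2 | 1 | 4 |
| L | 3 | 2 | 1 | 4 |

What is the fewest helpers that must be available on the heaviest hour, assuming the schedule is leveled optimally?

Early-start (J@1, K@1, L@1) gives peak 7: h1:7  h2:7  h3:7  h4:0  h5:0  h6:0.
Shift K→4, L→4.
Schedule J@1, K@4, L@4: h1:3  h2:3  h3:3  h4:4  h5:4  h6:4 — peak 4.
Total helper-hours = 21 over 6 hours ⇒ peak ≥ ⌈21/6⌉ = 4, so 4 is optimal.

4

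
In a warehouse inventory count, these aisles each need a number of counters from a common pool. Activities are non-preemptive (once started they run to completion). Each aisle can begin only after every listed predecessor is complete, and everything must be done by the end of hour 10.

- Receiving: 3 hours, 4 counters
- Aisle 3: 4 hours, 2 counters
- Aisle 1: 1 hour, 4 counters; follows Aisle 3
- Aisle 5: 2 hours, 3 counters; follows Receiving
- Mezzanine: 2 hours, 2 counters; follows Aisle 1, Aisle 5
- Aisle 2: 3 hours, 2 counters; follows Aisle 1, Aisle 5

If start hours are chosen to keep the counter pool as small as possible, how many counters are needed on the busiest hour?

Early-start (Receiving@1, Aisle 3@1, Aisle 1@5, Aisle 5@4, Mezzanine@6, Aisle 2@6) gives peak 7: h1:6  h2:6  h3:6  h4:5  h5:7  h6:4  h7:4  h8:2  h9:0  h10:0.
Shift Aisle 5→6, Mezzanine→8, Aisle 2→8.
Schedule Receiving@1, Aisle 3@1, Aisle 1@5, Aisle 5@6, Mezzanine@8, Aisle 2@8: h1:6  h2:6  h3:6  h4:2  h5:4  h6:3  h7:3  h8:4  h9:4  h10:2 — peak 6.

6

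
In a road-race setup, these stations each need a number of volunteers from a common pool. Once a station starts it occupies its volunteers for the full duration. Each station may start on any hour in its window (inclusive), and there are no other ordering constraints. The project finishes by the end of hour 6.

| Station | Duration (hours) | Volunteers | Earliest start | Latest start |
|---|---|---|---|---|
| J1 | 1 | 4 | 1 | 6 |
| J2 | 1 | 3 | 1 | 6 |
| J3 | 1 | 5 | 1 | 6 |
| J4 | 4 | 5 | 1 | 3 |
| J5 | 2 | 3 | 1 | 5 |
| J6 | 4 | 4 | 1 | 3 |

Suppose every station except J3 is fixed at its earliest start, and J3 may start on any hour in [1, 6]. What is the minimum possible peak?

19

J3@1: h1:24  h2:12  h3:9  h4:9  h5:0  h6:0 → peak 24
J3@2: h1:19  h2:17  h3:9  h4:9  h5:0  h6:0 → peak 19
J3@3: h1:19  h2:12  h3:14  h4:9  h5:0  h6:0 → peak 19
J3@4: h1:19  h2:12  h3:9  h4:14  h5:0  h6:0 → peak 19
J3@5: h1:19  h2:12  h3:9  h4:9  h5:5  h6:0 → peak 19
J3@6: h1:19  h2:12  h3:9  h4:9  h5:0  h6:5 → peak 19
Best is J3@2, peak 19.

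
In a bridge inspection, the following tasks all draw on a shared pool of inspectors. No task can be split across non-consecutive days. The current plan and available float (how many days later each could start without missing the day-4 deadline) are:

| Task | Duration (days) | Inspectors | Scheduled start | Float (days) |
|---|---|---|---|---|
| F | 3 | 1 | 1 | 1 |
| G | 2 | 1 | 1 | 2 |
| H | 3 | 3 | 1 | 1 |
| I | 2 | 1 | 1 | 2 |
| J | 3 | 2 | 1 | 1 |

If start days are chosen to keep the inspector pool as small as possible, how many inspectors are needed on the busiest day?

7

Early-start (F@1, G@1, H@1, I@1, J@1) gives peak 8: d1:8  d2:8  d3:6  d4:0.
Shift I→3.
Schedule F@1, G@1, H@1, I@3, J@1: d1:7  d2:7  d3:7  d4:1 — peak 7.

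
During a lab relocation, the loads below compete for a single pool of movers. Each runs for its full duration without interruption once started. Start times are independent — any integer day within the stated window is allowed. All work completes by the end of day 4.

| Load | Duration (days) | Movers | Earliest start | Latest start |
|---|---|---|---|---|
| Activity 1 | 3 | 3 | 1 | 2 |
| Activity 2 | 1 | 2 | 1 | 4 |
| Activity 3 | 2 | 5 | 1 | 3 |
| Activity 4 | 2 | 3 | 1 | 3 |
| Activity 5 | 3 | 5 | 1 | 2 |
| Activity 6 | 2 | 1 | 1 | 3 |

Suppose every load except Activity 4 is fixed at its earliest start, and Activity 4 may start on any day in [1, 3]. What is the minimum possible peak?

Activity 4@1: d1:19  d2:17  d3:8  d4:0 → peak 19
Activity 4@2: d1:16  d2:17  d3:11  d4:0 → peak 17
Activity 4@3: d1:16  d2:14  d3:11  d4:3 → peak 16
Best is Activity 4@3, peak 16.

16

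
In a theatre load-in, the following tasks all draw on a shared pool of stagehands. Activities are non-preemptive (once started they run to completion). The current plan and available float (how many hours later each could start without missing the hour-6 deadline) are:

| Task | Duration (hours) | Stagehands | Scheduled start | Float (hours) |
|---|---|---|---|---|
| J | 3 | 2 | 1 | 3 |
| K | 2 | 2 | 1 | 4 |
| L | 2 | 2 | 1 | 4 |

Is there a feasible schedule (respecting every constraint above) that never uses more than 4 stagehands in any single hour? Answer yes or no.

yes

Schedule J@1, K@1, L@3: h1:4  h2:4  h3:4  h4:2  h5:0  h6:0 — peak 4 ≤ 4.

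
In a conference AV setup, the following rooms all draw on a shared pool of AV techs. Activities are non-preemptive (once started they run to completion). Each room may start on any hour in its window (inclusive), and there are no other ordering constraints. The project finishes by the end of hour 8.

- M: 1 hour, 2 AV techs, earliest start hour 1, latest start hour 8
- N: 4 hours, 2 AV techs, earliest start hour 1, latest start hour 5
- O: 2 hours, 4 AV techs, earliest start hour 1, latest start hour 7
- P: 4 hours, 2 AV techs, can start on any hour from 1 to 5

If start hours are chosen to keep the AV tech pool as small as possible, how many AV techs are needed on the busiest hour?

Early-start (M@1, N@1, O@1, P@1) gives peak 10: h1:10  h2:8  h3:4  h4:4  h5:0  h6:0  h7:0  h8:0.
Shift O→6, P→2.
Schedule M@1, N@1, O@6, P@2: h1:4  h2:4  h3:4  h4:4  h5:2  h6:4  h7:4  h8:0 — peak 4.
Total AV tech-hours = 26 over 8 hours ⇒ peak ≥ ⌈26/8⌉ = 4, so 4 is optimal.

4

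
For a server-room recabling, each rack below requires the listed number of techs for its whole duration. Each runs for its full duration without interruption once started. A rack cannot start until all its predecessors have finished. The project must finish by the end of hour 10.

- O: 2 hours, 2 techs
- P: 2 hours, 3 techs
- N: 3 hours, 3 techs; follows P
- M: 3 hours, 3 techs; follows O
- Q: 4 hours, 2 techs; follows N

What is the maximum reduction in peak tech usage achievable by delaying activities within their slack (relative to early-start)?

1

Early-start peak: h1:5  h2:5  h3:6  h4:6  h5:6  h6:2  h7:2  h8:2  h9:2  h10:0 ⇒ 6.
Leveled (O@1, P@1, N@3, M@6, Q@6): h1:5  h2:5  h3:3  h4:3  h5:3  h6:5  h7:5  h8:5  h9:2  h10:0 ⇒ 5.
Reduction 6 − 5 = 1.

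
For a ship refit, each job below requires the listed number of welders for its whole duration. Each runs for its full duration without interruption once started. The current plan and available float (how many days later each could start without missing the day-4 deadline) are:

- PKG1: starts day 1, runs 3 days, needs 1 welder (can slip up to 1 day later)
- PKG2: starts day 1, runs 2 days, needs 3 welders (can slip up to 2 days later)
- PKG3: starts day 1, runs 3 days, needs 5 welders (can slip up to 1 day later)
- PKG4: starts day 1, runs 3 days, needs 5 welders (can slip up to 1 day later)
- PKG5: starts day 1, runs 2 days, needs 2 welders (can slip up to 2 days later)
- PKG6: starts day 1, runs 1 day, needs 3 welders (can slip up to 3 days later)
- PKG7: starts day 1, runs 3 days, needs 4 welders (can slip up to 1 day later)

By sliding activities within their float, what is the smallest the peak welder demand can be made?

Early-start (PKG1@1, PKG2@1, PKG3@1, PKG4@1, PKG5@1, PKG6@1, PKG7@1) gives peak 23: d1:23  d2:20  d3:15  d4:0.
Shift PKG5→3, PKG7→2.
Schedule PKG1@1, PKG2@1, PKG3@1, PKG4@1, PKG5@3, PKG6@1, PKG7@2: d1:17  d2:18  d3:17  d4:6 — peak 18.

18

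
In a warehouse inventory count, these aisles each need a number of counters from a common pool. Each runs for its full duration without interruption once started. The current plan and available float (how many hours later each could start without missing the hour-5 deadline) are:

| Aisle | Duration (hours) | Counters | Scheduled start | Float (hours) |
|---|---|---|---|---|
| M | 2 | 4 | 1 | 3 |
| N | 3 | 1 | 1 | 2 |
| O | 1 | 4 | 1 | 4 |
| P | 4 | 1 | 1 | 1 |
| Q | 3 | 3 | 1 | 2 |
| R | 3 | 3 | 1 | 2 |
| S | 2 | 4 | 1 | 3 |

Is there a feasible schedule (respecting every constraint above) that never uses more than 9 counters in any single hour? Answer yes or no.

no

The minimum achievable peak is 10; 9 < 10, so no feasible schedule stays within the cap.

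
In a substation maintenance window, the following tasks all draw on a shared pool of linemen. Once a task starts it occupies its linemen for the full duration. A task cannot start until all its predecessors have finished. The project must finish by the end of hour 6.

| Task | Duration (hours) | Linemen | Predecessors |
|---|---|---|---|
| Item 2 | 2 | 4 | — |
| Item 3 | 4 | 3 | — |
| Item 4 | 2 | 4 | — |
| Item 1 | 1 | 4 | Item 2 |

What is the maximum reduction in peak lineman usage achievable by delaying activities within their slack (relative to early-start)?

4

Early-start peak: h1:11  h2:11  h3:7  h4:3  h5:0  h6:0 ⇒ 11.
Leveled (Item 2@1, Item 3@1, Item 4@3, Item 1@5): h1:7  h2:7  h3:7  h4:7  h5:4  h6:0 ⇒ 7.
Reduction 11 − 7 = 4.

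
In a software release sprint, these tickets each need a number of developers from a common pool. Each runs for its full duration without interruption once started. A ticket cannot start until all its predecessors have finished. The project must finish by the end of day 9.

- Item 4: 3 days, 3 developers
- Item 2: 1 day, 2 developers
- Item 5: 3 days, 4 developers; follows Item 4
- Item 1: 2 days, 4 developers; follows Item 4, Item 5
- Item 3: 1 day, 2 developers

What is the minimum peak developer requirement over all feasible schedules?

Early-start (Item 4@1, Item 2@1, Item 5@4, Item 1@7, Item 3@1) gives peak 7: d1:7  d2:3  d3:3  d4:4  d5:4  d6:4  d7:4  d8:4  d9:0.
Shift Item 2→4, Item 5→5, Item 1→8, Item 3→4.
Schedule Item 4@1, Item 2@4, Item 5@5, Item 1@8, Item 3@4: d1:3  d2:3  d3:3  d4:4  d5:4  d6:4  d7:4  d8:4  d9:4 — peak 4.
Total developer-days = 33 over 9 days ⇒ peak ≥ ⌈33/9⌉ = 4, so 4 is optimal.

4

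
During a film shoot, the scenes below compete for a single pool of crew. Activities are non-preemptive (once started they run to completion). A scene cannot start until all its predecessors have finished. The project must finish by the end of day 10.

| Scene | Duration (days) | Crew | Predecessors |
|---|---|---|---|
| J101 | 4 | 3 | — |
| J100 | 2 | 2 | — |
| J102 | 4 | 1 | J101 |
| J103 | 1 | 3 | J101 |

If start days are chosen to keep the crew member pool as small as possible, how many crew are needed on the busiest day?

3

Early-start (J101@1, J100@1, J102@5, J103@5) gives peak 5: d1:5  d2:5  d3:3  d4:3  d5:4  d6:1  d7:1  d8:1  d9:0  d10:0.
Shift J100→5, J103→9.
Schedule J101@1, J100@5, J102@5, J103@9: d1:3  d2:3  d3:3  d4:3  d5:3  d6:3  d7:1  d8:1  d9:3  d10:0 — peak 3.
Total crew member-days = 23 over 10 days ⇒ peak ≥ ⌈23/10⌉ = 3, so 3 is optimal.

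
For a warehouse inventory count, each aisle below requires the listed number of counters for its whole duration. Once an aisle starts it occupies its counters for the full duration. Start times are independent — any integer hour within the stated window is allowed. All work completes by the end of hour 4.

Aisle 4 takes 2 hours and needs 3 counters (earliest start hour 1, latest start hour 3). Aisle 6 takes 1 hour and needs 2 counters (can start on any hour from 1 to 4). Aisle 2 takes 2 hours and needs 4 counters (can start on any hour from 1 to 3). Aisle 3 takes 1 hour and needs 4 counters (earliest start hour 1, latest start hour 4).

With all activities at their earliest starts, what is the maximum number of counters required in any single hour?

Early-start schedule: Aisle 4@1, Aisle 6@1, Aisle 2@1, Aisle 3@1.
Load per hour: hour 1: 13, hour 2: 7, hour 3: 0, hour 4: 0.
Peak is 13.

13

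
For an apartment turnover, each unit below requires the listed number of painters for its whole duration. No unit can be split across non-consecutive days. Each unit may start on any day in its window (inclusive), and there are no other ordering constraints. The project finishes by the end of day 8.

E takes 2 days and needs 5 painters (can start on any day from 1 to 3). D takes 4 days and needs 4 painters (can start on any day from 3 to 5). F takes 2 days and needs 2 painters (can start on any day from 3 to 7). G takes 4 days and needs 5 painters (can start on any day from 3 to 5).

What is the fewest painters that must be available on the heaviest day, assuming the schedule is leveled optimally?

Early-start (E@1, D@3, F@3, G@3) gives peak 11: d1:5  d2:5  d3:11  d4:11  d5:9  d6:9  d7:0  d8:0.
Shift G→5.
Schedule E@1, D@3, F@3, G@5: d1:5  d2:5  d3:6  d4:6  d5:9  d6:9  d7:5  d8:5 — peak 9.

9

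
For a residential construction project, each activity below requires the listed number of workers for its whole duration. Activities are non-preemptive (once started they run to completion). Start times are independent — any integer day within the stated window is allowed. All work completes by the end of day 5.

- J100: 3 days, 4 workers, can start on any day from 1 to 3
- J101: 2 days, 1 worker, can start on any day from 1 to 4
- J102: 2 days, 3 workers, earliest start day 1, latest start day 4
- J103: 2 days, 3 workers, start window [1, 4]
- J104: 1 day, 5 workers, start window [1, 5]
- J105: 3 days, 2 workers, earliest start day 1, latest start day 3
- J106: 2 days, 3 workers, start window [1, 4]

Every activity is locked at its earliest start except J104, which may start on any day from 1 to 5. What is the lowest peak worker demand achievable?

J104@1: d1:21  d2:16  d3:6  d4:0  d5:0 → peak 21
J104@2: d1:16  d2:21  d3:6  d4:0  d5:0 → peak 21
J104@3: d1:16  d2:16  d3:11  d4:0  d5:0 → peak 16
J104@4: d1:16  d2:16  d3:6  d4:5  d5:0 → peak 16
J104@5: d1:16  d2:16  d3:6  d4:0  d5:5 → peak 16
Best is J104@3, peak 16.

16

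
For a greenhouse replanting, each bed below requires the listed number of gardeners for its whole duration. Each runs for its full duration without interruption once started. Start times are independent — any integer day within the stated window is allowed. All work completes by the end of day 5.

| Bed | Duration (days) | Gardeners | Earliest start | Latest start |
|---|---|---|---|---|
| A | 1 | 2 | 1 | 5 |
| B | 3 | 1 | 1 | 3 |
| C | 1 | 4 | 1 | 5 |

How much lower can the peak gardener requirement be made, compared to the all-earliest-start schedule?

Early-start peak: d1:7  d2:1  d3:1  d4:0  d5:0 ⇒ 7.
Leveled (A@1, B@1, C@4): d1:3  d2:1  d3:1  d4:4  d5:0 ⇒ 4.
Reduction 7 − 4 = 3.

3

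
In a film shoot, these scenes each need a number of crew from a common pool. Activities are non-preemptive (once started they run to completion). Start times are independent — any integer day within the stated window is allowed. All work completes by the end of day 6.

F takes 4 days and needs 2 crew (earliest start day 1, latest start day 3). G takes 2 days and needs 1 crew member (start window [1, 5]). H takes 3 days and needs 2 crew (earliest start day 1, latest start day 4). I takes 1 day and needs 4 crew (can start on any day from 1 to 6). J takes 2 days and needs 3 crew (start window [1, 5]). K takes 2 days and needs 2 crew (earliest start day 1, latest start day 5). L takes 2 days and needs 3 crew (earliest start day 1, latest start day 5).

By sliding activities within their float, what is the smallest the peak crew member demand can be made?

Early-start (F@1, G@1, H@1, I@1, J@1, K@1, L@1) gives peak 17: d1:17  d2:13  d3:4  d4:2  d5:0  d6:0.
Shift I→4, J→5, L→5.
Schedule F@1, G@1, H@1, I@4, J@5, K@1, L@5: d1:7  d2:7  d3:4  d4:6  d5:6  d6:6 — peak 7.

7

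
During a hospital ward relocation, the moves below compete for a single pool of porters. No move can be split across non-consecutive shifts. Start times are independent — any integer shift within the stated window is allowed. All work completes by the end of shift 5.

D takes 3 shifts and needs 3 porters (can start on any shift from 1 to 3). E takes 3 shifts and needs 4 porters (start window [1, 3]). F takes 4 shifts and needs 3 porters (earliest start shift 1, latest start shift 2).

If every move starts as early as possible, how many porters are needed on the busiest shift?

Early-start schedule: D@1, E@1, F@1.
Load per shift: shift 1: 10, shift 2: 10, shift 3: 10, shift 4: 3, shift 5: 0.
Peak is 10.

10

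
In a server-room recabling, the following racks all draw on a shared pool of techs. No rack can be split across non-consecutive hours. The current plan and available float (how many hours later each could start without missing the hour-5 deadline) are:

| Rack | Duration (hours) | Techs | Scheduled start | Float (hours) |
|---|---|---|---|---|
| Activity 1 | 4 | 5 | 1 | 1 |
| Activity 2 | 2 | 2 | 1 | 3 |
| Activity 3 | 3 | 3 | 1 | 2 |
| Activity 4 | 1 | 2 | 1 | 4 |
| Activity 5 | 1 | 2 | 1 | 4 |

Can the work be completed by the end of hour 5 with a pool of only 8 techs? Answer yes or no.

yes

Schedule Activity 1@1, Activity 2@1, Activity 3@3, Activity 4@5, Activity 5@5: h1:7  h2:7  h3:8  h4:8  h5:7 — peak 8 ≤ 8.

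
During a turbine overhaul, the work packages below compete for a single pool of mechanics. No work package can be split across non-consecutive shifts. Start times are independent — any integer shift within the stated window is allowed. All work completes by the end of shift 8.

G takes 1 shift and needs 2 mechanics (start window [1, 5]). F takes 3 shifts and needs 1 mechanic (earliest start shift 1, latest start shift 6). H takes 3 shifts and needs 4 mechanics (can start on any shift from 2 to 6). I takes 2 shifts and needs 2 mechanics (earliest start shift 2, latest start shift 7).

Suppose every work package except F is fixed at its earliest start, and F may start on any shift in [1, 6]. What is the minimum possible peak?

F@1: s1:3  s2:7  s3:7  s4:4  s5:0  s6:0  s7:0  s8:0 → peak 7
F@2: s1:2  s2:7  s3:7  s4:5  s5:0  s6:0  s7:0  s8:0 → peak 7
F@3: s1:2  s2:6  s3:7  s4:5  s5:1  s6:0  s7:0  s8:0 → peak 7
F@4: s1:2  s2:6  s3:6  s4:5  s5:1  s6:1  s7:0  s8:0 → peak 6
F@5: s1:2  s2:6  s3:6  s4:4  s5:1  s6:1  s7:1  s8:0 → peak 6
F@6: s1:2  s2:6  s3:6  s4:4  s5:0  s6:1  s7:1  s8:1 → peak 6
Best is F@4, peak 6.

6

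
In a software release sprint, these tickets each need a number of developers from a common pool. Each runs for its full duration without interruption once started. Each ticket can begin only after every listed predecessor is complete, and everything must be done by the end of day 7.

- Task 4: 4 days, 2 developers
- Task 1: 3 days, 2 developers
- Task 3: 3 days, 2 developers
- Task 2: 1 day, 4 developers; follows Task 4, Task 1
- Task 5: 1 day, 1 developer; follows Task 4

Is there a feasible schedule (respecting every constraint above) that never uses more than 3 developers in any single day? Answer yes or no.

no

Total developer-days = 25; over 7 days the average is 25/7 > 3, so some day must exceed 3.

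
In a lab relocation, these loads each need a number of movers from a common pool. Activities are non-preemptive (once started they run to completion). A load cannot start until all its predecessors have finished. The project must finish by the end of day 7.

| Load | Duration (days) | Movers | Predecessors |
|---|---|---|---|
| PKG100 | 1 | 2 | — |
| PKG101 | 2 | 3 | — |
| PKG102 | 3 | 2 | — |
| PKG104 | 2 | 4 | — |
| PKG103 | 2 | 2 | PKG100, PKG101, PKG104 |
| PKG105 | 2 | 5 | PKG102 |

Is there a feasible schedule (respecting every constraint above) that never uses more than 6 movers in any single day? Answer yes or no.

no

The minimum achievable peak is 7; 6 < 7, so no feasible schedule stays within the cap.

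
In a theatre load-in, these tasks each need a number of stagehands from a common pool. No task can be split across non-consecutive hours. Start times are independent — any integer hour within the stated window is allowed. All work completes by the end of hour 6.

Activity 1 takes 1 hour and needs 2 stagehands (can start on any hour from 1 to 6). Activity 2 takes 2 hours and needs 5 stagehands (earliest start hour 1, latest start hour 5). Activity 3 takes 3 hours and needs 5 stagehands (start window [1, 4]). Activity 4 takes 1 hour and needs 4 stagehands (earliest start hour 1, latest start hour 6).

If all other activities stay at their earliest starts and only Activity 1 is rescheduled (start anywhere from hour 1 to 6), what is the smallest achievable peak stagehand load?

14

Activity 1@1: h1:16  h2:10  h3:5  h4:0  h5:0  h6:0 → peak 16
Activity 1@2: h1:14  h2:12  h3:5  h4:0  h5:0  h6:0 → peak 14
Activity 1@3: h1:14  h2:10  h3:7  h4:0  h5:0  h6:0 → peak 14
Activity 1@4: h1:14  h2:10  h3:5  h4:2  h5:0  h6:0 → peak 14
Activity 1@5: h1:14  h2:10  h3:5  h4:0  h5:2  h6:0 → peak 14
Activity 1@6: h1:14  h2:10  h3:5  h4:0  h5:0  h6:2 → peak 14
Best is Activity 1@2, peak 14.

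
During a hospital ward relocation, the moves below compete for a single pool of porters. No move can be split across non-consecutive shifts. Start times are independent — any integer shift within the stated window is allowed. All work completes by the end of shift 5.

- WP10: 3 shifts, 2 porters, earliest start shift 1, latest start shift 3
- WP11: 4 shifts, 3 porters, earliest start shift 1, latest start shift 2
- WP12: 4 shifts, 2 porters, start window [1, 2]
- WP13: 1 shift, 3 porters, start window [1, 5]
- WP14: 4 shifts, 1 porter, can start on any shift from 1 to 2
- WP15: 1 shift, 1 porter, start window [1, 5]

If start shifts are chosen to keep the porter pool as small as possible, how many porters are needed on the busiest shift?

8

Early-start (WP10@1, WP11@1, WP12@1, WP13@1, WP14@1, WP15@1) gives peak 12: s1:12  s2:8  s3:8  s4:6  s5:0.
Shift WP13→5, WP15→4.
Schedule WP10@1, WP11@1, WP12@1, WP13@5, WP14@1, WP15@4: s1:8  s2:8  s3:8  s4:7  s5:3 — peak 8.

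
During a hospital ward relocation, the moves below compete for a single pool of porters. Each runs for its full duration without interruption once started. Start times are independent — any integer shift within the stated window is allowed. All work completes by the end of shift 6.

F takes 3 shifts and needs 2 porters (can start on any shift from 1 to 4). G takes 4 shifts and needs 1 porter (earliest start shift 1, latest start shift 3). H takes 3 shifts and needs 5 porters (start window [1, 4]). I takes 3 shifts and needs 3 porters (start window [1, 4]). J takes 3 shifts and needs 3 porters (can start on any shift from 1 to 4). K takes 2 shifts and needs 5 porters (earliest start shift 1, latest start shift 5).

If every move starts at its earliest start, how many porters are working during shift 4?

1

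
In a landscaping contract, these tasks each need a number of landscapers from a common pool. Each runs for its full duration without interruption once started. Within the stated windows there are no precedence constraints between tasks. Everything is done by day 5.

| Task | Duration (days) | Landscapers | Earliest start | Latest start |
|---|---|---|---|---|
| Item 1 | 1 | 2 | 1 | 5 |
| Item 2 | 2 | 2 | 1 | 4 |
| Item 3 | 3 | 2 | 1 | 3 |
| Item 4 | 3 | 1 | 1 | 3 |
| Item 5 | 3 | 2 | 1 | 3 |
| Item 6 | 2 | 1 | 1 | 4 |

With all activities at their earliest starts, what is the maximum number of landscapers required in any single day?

Early-start schedule: Item 1@1, Item 2@1, Item 3@1, Item 4@1, Item 5@1, Item 6@1.
Load per day: day 1: 10, day 2: 8, day 3: 5, day 4: 0, day 5: 0.
Peak is 10.

10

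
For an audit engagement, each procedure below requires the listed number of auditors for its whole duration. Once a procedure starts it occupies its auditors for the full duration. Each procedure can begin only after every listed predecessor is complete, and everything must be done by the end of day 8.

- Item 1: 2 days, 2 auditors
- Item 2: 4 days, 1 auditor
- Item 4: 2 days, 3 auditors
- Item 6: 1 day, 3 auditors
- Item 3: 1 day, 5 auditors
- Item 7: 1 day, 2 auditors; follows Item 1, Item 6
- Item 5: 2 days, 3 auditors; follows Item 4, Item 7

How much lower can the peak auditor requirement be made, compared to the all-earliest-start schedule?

Early-start peak: d1:14  d2:6  d3:3  d4:4  d5:3  d6:0  d7:0  d8:0 ⇒ 14.
Leveled (Item 1@1, Item 2@1, Item 4@4, Item 6@3, Item 3@6, Item 7@5, Item 5@7): d1:3  d2:3  d3:4  d4:4  d5:5  d6:5  d7:3  d8:3 ⇒ 5.
Reduction 14 − 5 = 9.

9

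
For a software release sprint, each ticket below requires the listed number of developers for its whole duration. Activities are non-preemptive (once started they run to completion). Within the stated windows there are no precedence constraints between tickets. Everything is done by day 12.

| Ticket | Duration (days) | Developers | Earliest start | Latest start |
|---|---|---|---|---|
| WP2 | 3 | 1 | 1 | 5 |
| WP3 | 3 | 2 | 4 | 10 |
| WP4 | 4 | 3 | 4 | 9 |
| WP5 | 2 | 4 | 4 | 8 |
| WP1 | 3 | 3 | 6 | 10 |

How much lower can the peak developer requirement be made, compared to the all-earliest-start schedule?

4

Early-start peak: d1:1  d2:1  d3:1  d4:9  d5:9  d6:8  d7:6  d8:3  d9:0  d10:0  d11:0  d12:0 ⇒ 9.
Leveled (WP2@1, WP3@4, WP4@4, WP5@8, WP1@10): d1:1  d2:1  d3:1  d4:5  d5:5  d6:5  d7:3  d8:4  d9:4  d10:3  d11:3  d12:3 ⇒ 5.
Reduction 9 − 5 = 4.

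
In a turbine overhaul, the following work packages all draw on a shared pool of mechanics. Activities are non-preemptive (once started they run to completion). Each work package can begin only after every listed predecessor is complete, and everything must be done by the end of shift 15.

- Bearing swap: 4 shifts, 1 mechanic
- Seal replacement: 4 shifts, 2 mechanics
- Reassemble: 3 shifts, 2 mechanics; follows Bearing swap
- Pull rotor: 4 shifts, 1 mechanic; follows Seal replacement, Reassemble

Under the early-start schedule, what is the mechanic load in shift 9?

1

At early start, shift 9 has: Pull rotor.
Demand: 1 = 1.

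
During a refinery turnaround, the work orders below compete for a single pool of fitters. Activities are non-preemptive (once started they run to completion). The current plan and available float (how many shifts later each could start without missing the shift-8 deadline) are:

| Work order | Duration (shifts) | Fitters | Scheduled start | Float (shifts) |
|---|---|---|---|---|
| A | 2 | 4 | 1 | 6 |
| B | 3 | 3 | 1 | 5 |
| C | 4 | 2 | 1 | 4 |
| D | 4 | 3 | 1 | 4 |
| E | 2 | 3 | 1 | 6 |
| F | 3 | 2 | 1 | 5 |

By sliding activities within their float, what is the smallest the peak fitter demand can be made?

7

Early-start (A@1, B@1, C@1, D@1, E@1, F@1) gives peak 17: s1:17  s2:17  s3:10  s4:5  s5:0  s6:0  s7:0  s8:0.
Shift C→3, D→4, E→7, F→3.
Schedule A@1, B@1, C@3, D@4, E@7, F@3: s1:7  s2:7  s3:7  s4:7  s5:7  s6:5  s7:6  s8:3 — peak 7.
Total fitter-shifts = 49 over 8 shifts ⇒ peak ≥ ⌈49/8⌉ = 7, so 7 is optimal.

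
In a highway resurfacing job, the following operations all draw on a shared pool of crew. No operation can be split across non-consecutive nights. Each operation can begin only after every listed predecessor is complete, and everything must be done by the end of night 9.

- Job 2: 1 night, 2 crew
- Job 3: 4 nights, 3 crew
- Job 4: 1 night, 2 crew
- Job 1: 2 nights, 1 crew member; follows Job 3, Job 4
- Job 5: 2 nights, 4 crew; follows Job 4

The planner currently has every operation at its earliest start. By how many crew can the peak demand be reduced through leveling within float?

Early-start peak: n1:7  n2:7  n3:7  n4:3  n5:1  n6:1  n7:0  n8:0  n9:0 ⇒ 7.
Leveled (Job 2@1, Job 3@2, Job 4@1, Job 1@6, Job 5@8): n1:4  n2:3  n3:3  n4:3  n5:3  n6:1  n7:1  n8:4  n9:4 ⇒ 4.
Reduction 7 − 4 = 3.

3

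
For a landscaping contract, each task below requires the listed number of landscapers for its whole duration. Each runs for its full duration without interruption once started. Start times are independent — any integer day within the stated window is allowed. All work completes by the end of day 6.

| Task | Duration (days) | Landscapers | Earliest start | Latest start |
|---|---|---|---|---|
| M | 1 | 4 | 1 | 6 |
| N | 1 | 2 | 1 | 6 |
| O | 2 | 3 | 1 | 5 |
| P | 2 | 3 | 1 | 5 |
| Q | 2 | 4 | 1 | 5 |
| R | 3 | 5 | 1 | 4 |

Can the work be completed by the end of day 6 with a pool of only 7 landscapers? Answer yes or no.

The minimum achievable peak is 8; 7 < 8, so no feasible schedule stays within the cap.

no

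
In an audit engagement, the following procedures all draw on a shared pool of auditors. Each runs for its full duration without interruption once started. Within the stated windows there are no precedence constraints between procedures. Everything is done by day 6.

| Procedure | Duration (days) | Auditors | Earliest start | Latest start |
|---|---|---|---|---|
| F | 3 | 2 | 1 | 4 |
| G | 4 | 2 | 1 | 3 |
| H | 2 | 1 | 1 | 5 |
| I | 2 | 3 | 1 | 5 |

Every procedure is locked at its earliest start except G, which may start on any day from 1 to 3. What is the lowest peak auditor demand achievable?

G@1: d1:8  d2:8  d3:4  d4:2  d5:0  d6:0 → peak 8
G@2: d1:6  d2:8  d3:4  d4:2  d5:2  d6:0 → peak 8
G@3: d1:6  d2:6  d3:4  d4:2  d5:2  d6:2 → peak 6
Best is G@3, peak 6.

6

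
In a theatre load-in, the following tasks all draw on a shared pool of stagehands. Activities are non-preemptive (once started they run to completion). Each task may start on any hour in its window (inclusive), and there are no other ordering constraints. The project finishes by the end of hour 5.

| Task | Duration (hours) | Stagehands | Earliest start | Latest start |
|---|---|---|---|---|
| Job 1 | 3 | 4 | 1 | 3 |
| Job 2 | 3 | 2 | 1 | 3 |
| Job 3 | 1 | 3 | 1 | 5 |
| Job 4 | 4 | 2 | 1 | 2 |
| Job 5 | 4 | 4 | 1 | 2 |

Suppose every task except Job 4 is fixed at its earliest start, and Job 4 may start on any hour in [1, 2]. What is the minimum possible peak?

Job 4@1: h1:15  h2:12  h3:12  h4:6  h5:0 → peak 15
Job 4@2: h1:13  h2:12  h3:12  h4:6  h5:2 → peak 13
Best is Job 4@2, peak 13.

13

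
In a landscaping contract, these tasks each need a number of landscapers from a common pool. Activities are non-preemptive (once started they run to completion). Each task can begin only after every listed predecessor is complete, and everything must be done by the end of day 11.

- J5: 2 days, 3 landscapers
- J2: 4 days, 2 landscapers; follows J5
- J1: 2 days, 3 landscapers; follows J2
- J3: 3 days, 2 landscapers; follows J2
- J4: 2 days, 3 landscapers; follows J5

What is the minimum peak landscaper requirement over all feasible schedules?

5

Schedule J5@1, J2@3, J1@7, J3@7, J4@3: d1:3  d2:3  d3:5  d4:5  d5:2  d6:2  d7:5  d8:5  d9:2  d10:0  d11:0 — peak 5.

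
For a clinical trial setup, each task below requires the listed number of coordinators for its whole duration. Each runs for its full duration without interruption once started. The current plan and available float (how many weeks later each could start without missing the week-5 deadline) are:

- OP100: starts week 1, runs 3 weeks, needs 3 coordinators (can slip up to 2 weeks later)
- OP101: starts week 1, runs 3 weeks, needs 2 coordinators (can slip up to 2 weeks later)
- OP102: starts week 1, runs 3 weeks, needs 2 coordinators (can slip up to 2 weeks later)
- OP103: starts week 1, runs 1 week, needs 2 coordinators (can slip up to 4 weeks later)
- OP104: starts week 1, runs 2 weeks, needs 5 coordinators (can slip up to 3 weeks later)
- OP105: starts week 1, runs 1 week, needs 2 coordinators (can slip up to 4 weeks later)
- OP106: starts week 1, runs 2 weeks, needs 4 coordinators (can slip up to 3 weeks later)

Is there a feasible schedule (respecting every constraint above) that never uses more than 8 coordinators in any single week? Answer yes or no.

no

Total coordinator-weeks = 43; over 5 weeks the average is 43/5 > 8, so some week must exceed 8.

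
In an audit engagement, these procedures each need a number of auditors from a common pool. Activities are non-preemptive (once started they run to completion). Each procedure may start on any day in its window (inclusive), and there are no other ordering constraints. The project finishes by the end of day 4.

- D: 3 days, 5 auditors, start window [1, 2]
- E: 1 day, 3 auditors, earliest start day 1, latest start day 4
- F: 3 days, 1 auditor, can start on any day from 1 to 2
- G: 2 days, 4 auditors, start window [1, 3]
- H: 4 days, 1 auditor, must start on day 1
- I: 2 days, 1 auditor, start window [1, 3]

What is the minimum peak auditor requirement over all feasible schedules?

11

Early-start (D@1, E@1, F@1, G@1, H@1, I@1) gives peak 15: d1:15  d2:12  d3:7  d4:1.
Shift G→3.
Schedule D@1, E@1, F@1, G@3, H@1, I@1: d1:11  d2:8  d3:11  d4:5 — peak 11.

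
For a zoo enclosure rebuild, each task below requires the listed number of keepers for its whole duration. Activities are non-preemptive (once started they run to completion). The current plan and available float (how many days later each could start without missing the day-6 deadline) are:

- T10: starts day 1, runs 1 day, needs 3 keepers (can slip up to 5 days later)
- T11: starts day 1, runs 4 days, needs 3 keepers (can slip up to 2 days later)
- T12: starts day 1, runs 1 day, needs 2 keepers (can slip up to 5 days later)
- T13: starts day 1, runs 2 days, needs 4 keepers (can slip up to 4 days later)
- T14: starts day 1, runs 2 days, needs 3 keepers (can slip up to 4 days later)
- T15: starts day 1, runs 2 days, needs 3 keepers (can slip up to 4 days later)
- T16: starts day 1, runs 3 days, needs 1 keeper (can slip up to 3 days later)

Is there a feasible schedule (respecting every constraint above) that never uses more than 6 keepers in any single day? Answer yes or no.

no

Total keeper-days = 40; over 6 days the average is 40/6 > 6, so some day must exceed 6.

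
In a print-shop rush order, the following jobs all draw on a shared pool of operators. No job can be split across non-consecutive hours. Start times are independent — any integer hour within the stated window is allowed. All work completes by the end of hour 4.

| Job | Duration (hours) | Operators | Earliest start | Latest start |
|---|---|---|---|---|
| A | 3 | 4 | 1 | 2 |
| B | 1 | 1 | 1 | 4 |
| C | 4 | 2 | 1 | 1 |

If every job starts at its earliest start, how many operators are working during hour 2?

6

At early start, hour 2 has: A, C.
Demand: 4 + 2 = 6.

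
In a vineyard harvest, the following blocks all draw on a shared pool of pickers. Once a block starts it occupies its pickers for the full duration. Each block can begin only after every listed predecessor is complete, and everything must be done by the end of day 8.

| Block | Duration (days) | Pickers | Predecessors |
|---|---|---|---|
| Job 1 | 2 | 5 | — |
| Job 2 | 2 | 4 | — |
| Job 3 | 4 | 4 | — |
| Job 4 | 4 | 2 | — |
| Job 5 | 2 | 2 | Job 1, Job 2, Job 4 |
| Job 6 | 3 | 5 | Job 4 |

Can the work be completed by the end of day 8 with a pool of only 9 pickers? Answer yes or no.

no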